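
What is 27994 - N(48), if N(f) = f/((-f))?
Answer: 27995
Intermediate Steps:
N(f) = -1 (N(f) = f*(-1/f) = -1)
27994 - N(48) = 27994 - 1*(-1) = 27994 + 1 = 27995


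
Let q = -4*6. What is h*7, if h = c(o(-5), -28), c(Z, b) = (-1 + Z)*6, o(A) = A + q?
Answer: -1260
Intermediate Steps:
q = -24
o(A) = -24 + A (o(A) = A - 24 = -24 + A)
c(Z, b) = -6 + 6*Z
h = -180 (h = -6 + 6*(-24 - 5) = -6 + 6*(-29) = -6 - 174 = -180)
h*7 = -180*7 = -1260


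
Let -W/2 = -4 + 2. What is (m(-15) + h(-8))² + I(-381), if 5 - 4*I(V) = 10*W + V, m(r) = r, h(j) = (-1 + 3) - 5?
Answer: 821/2 ≈ 410.50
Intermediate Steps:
h(j) = -3 (h(j) = 2 - 5 = -3)
W = 4 (W = -2*(-4 + 2) = -2*(-2) = 4)
I(V) = -35/4 - V/4 (I(V) = 5/4 - (10*4 + V)/4 = 5/4 - (40 + V)/4 = 5/4 + (-10 - V/4) = -35/4 - V/4)
(m(-15) + h(-8))² + I(-381) = (-15 - 3)² + (-35/4 - ¼*(-381)) = (-18)² + (-35/4 + 381/4) = 324 + 173/2 = 821/2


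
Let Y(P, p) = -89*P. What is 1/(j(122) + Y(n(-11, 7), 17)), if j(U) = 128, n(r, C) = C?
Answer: -1/495 ≈ -0.0020202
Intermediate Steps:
1/(j(122) + Y(n(-11, 7), 17)) = 1/(128 - 89*7) = 1/(128 - 623) = 1/(-495) = -1/495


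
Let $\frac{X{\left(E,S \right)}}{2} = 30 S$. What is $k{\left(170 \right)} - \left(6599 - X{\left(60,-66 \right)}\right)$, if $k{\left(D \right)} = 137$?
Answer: $-10422$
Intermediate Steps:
$X{\left(E,S \right)} = 60 S$ ($X{\left(E,S \right)} = 2 \cdot 30 S = 60 S$)
$k{\left(170 \right)} - \left(6599 - X{\left(60,-66 \right)}\right) = 137 - \left(6599 - 60 \left(-66\right)\right) = 137 - \left(6599 - -3960\right) = 137 - \left(6599 + 3960\right) = 137 - 10559 = -10422$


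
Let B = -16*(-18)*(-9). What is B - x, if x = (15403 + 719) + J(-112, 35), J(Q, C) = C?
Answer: -18749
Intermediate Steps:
x = 16157 (x = (15403 + 719) + 35 = 16122 + 35 = 16157)
B = -2592 (B = 288*(-9) = -2592)
B - x = -2592 - 1*16157 = -2592 - 16157 = -18749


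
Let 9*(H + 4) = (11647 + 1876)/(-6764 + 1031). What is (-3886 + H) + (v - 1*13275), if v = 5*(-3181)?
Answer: -1706326313/51597 ≈ -33070.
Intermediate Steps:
v = -15905
H = -219911/51597 (H = -4 + ((11647 + 1876)/(-6764 + 1031))/9 = -4 + (13523/(-5733))/9 = -4 + (13523*(-1/5733))/9 = -4 + (⅑)*(-13523/5733) = -4 - 13523/51597 = -219911/51597 ≈ -4.2621)
(-3886 + H) + (v - 1*13275) = (-3886 - 219911/51597) + (-15905 - 1*13275) = -200725853/51597 + (-15905 - 13275) = -200725853/51597 - 29180 = -1706326313/51597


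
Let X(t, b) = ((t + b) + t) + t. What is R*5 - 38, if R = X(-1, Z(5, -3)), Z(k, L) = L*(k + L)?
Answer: -83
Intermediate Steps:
Z(k, L) = L*(L + k)
X(t, b) = b + 3*t (X(t, b) = ((b + t) + t) + t = (b + 2*t) + t = b + 3*t)
R = -9 (R = -3*(-3 + 5) + 3*(-1) = -3*2 - 3 = -6 - 3 = -9)
R*5 - 38 = -9*5 - 38 = -45 - 38 = -83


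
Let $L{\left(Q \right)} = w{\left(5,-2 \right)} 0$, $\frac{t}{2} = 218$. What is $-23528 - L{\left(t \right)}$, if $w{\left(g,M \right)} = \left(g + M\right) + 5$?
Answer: $-23528$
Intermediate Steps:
$w{\left(g,M \right)} = 5 + M + g$ ($w{\left(g,M \right)} = \left(M + g\right) + 5 = 5 + M + g$)
$t = 436$ ($t = 2 \cdot 218 = 436$)
$L{\left(Q \right)} = 0$ ($L{\left(Q \right)} = \left(5 - 2 + 5\right) 0 = 8 \cdot 0 = 0$)
$-23528 - L{\left(t \right)} = -23528 - 0 = -23528 + 0 = -23528$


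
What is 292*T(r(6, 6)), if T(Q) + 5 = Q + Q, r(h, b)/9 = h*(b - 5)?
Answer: 30076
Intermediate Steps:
r(h, b) = 9*h*(-5 + b) (r(h, b) = 9*(h*(b - 5)) = 9*(h*(-5 + b)) = 9*h*(-5 + b))
T(Q) = -5 + 2*Q (T(Q) = -5 + (Q + Q) = -5 + 2*Q)
292*T(r(6, 6)) = 292*(-5 + 2*(9*6*(-5 + 6))) = 292*(-5 + 2*(9*6*1)) = 292*(-5 + 2*54) = 292*(-5 + 108) = 292*103 = 30076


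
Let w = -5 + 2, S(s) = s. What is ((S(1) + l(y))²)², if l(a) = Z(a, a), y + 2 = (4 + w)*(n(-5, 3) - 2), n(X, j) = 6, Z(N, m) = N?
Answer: 81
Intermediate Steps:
w = -3
y = 2 (y = -2 + (4 - 3)*(6 - 2) = -2 + 1*4 = -2 + 4 = 2)
l(a) = a
((S(1) + l(y))²)² = ((1 + 2)²)² = (3²)² = 9² = 81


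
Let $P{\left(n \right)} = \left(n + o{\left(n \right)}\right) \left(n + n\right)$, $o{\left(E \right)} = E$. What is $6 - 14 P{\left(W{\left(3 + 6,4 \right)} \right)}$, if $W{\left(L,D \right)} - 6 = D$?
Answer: $-5594$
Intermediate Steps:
$W{\left(L,D \right)} = 6 + D$
$P{\left(n \right)} = 4 n^{2}$ ($P{\left(n \right)} = \left(n + n\right) \left(n + n\right) = 2 n 2 n = 4 n^{2}$)
$6 - 14 P{\left(W{\left(3 + 6,4 \right)} \right)} = 6 - 14 \cdot 4 \left(6 + 4\right)^{2} = 6 - 14 \cdot 4 \cdot 10^{2} = 6 - 14 \cdot 4 \cdot 100 = 6 - 5600 = -5594$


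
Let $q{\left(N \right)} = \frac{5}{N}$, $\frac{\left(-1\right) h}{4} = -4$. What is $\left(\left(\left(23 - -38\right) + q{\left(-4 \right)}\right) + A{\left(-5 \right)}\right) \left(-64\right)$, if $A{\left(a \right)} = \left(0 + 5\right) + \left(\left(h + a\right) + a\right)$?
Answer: $-4528$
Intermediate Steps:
$h = 16$ ($h = \left(-4\right) \left(-4\right) = 16$)
$A{\left(a \right)} = 21 + 2 a$ ($A{\left(a \right)} = \left(0 + 5\right) + \left(\left(16 + a\right) + a\right) = 5 + \left(16 + 2 a\right) = 21 + 2 a$)
$\left(\left(\left(23 - -38\right) + q{\left(-4 \right)}\right) + A{\left(-5 \right)}\right) \left(-64\right) = \left(\left(\left(23 - -38\right) + \frac{5}{-4}\right) + \left(21 + 2 \left(-5\right)\right)\right) \left(-64\right) = \left(\left(\left(23 + 38\right) + 5 \left(- \frac{1}{4}\right)\right) + \left(21 - 10\right)\right) \left(-64\right) = \left(\left(61 - \frac{5}{4}\right) + 11\right) \left(-64\right) = \left(\frac{239}{4} + 11\right) \left(-64\right) = \frac{283}{4} \left(-64\right) = -4528$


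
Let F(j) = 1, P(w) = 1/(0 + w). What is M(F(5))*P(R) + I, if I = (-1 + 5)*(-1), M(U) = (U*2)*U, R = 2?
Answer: -3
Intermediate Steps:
P(w) = 1/w
M(U) = 2*U² (M(U) = (2*U)*U = 2*U²)
I = -4 (I = 4*(-1) = -4)
M(F(5))*P(R) + I = (2*1²)/2 - 4 = (2*1)*(½) - 4 = 2*(½) - 4 = 1 - 4 = -3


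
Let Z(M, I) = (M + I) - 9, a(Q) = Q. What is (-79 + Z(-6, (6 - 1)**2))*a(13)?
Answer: -897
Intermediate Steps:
Z(M, I) = -9 + I + M (Z(M, I) = (I + M) - 9 = -9 + I + M)
(-79 + Z(-6, (6 - 1)**2))*a(13) = (-79 + (-9 + (6 - 1)**2 - 6))*13 = (-79 + (-9 + 5**2 - 6))*13 = (-79 + (-9 + 25 - 6))*13 = (-79 + 10)*13 = -69*13 = -897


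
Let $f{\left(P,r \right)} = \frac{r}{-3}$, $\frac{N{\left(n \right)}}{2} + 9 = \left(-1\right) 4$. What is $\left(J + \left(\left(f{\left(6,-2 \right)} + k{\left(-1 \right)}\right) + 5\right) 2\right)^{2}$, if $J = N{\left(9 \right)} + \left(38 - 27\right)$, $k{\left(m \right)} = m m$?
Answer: $\frac{25}{9} \approx 2.7778$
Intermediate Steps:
$N{\left(n \right)} = -26$ ($N{\left(n \right)} = -18 + 2 \left(\left(-1\right) 4\right) = -18 + 2 \left(-4\right) = -18 - 8 = -26$)
$k{\left(m \right)} = m^{2}$
$f{\left(P,r \right)} = - \frac{r}{3}$ ($f{\left(P,r \right)} = r \left(- \frac{1}{3}\right) = - \frac{r}{3}$)
$J = -15$ ($J = -26 + \left(38 - 27\right) = -26 + 11 = -15$)
$\left(J + \left(\left(f{\left(6,-2 \right)} + k{\left(-1 \right)}\right) + 5\right) 2\right)^{2} = \left(-15 + \left(\left(\left(- \frac{1}{3}\right) \left(-2\right) + \left(-1\right)^{2}\right) + 5\right) 2\right)^{2} = \left(-15 + \left(\left(\frac{2}{3} + 1\right) + 5\right) 2\right)^{2} = \left(-15 + \left(\frac{5}{3} + 5\right) 2\right)^{2} = \left(-15 + \frac{20}{3} \cdot 2\right)^{2} = \left(-15 + \frac{40}{3}\right)^{2} = \left(- \frac{5}{3}\right)^{2} = \frac{25}{9}$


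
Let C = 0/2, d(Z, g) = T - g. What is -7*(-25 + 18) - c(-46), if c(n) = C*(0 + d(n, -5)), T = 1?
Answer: 49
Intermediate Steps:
d(Z, g) = 1 - g
C = 0 (C = 0*(1/2) = 0)
c(n) = 0 (c(n) = 0*(0 + (1 - 1*(-5))) = 0*(0 + (1 + 5)) = 0*(0 + 6) = 0*6 = 0)
-7*(-25 + 18) - c(-46) = -7*(-25 + 18) - 1*0 = -7*(-7) + 0 = 49 + 0 = 49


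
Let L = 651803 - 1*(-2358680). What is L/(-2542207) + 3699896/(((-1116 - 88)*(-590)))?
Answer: 908421850824/225735270565 ≈ 4.0243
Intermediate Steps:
L = 3010483 (L = 651803 + 2358680 = 3010483)
L/(-2542207) + 3699896/(((-1116 - 88)*(-590))) = 3010483/(-2542207) + 3699896/(((-1116 - 88)*(-590))) = 3010483*(-1/2542207) + 3699896/((-1204*(-590))) = -3010483/2542207 + 3699896/710360 = -3010483/2542207 + 3699896*(1/710360) = -3010483/2542207 + 462487/88795 = 908421850824/225735270565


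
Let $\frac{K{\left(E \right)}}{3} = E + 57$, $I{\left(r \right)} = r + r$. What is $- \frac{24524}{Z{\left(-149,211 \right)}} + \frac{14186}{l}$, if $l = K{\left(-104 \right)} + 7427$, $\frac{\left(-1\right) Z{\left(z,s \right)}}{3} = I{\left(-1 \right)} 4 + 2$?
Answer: $- \frac{44606629}{32787} \approx -1360.5$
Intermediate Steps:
$I{\left(r \right)} = 2 r$
$K{\left(E \right)} = 171 + 3 E$ ($K{\left(E \right)} = 3 \left(E + 57\right) = 3 \left(57 + E\right) = 171 + 3 E$)
$Z{\left(z,s \right)} = 18$ ($Z{\left(z,s \right)} = - 3 \left(2 \left(-1\right) 4 + 2\right) = - 3 \left(\left(-2\right) 4 + 2\right) = - 3 \left(-8 + 2\right) = \left(-3\right) \left(-6\right) = 18$)
$l = 7286$ ($l = \left(171 + 3 \left(-104\right)\right) + 7427 = \left(171 - 312\right) + 7427 = -141 + 7427 = 7286$)
$- \frac{24524}{Z{\left(-149,211 \right)}} + \frac{14186}{l} = - \frac{24524}{18} + \frac{14186}{7286} = \left(-24524\right) \frac{1}{18} + 14186 \cdot \frac{1}{7286} = - \frac{12262}{9} + \frac{7093}{3643} = - \frac{44606629}{32787}$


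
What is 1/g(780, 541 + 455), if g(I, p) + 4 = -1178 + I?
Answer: -1/402 ≈ -0.0024876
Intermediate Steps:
g(I, p) = -1182 + I (g(I, p) = -4 + (-1178 + I) = -1182 + I)
1/g(780, 541 + 455) = 1/(-1182 + 780) = 1/(-402) = -1/402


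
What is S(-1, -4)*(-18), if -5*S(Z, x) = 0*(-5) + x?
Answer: -72/5 ≈ -14.400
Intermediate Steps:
S(Z, x) = -x/5 (S(Z, x) = -(0*(-5) + x)/5 = -(0 + x)/5 = -x/5)
S(-1, -4)*(-18) = -⅕*(-4)*(-18) = (⅘)*(-18) = -72/5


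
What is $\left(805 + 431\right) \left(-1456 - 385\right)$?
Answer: $-2275476$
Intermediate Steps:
$\left(805 + 431\right) \left(-1456 - 385\right) = 1236 \left(-1841\right) = -2275476$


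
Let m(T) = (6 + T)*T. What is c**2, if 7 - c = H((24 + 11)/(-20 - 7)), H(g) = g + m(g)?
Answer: 110103049/531441 ≈ 207.18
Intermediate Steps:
m(T) = T*(6 + T)
H(g) = g + g*(6 + g)
c = 10493/729 (c = 7 - (24 + 11)/(-20 - 7)*(7 + (24 + 11)/(-20 - 7)) = 7 - 35/(-27)*(7 + 35/(-27)) = 7 - 35*(-1/27)*(7 + 35*(-1/27)) = 7 - (-35)*(7 - 35/27)/27 = 7 - (-35)*154/(27*27) = 7 - 1*(-5390/729) = 7 + 5390/729 = 10493/729 ≈ 14.394)
c**2 = (10493/729)**2 = 110103049/531441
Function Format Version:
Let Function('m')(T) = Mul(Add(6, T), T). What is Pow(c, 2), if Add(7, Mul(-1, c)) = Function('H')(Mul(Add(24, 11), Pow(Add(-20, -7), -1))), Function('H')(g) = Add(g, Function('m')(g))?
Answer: Rational(110103049, 531441) ≈ 207.18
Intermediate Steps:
Function('m')(T) = Mul(T, Add(6, T))
Function('H')(g) = Add(g, Mul(g, Add(6, g)))
c = Rational(10493, 729) (c = Add(7, Mul(-1, Mul(Mul(Add(24, 11), Pow(Add(-20, -7), -1)), Add(7, Mul(Add(24, 11), Pow(Add(-20, -7), -1)))))) = Add(7, Mul(-1, Mul(Mul(35, Pow(-27, -1)), Add(7, Mul(35, Pow(-27, -1)))))) = Add(7, Mul(-1, Mul(Mul(35, Rational(-1, 27)), Add(7, Mul(35, Rational(-1, 27)))))) = Add(7, Mul(-1, Mul(Rational(-35, 27), Add(7, Rational(-35, 27))))) = Add(7, Mul(-1, Mul(Rational(-35, 27), Rational(154, 27)))) = Add(7, Mul(-1, Rational(-5390, 729))) = Add(7, Rational(5390, 729)) = Rational(10493, 729) ≈ 14.394)
Pow(c, 2) = Pow(Rational(10493, 729), 2) = Rational(110103049, 531441)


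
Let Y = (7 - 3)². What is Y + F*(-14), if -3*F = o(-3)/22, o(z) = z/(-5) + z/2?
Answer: 1739/110 ≈ 15.809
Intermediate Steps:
o(z) = 3*z/10 (o(z) = z*(-⅕) + z*(½) = -z/5 + z/2 = 3*z/10)
F = 3/220 (F = -(3/10)*(-3)/(3*22) = -(-9)/(66*10) = -⅓*(-9/220) = 3/220 ≈ 0.013636)
Y = 16 (Y = 4² = 16)
Y + F*(-14) = 16 + (3/220)*(-14) = 16 - 21/110 = 1739/110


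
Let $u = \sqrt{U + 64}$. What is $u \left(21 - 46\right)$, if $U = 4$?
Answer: $- 50 \sqrt{17} \approx -206.16$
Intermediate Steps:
$u = 2 \sqrt{17}$ ($u = \sqrt{4 + 64} = \sqrt{68} = 2 \sqrt{17} \approx 8.2462$)
$u \left(21 - 46\right) = 2 \sqrt{17} \left(21 - 46\right) = 2 \sqrt{17} \left(-25\right) = - 50 \sqrt{17}$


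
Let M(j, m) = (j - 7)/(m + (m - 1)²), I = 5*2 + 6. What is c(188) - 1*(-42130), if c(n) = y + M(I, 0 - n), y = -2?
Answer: 1496934233/35533 ≈ 42128.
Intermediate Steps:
I = 16 (I = 10 + 6 = 16)
M(j, m) = (-7 + j)/(m + (-1 + m)²)
c(n) = -2 + 9/((-1 - n)² - n) (c(n) = -2 + (-7 + 16)/((0 - n) + (-1 + (0 - n))²) = -2 + 9/(-n + (-1 - n)²) = -2 + 9/((-1 - n)² - n))
c(188) - 1*(-42130) = (7 - 2*188 - 2*188²)/(1 + 188 + 188²) - 1*(-42130) = (7 - 376 - 2*35344)/(1 + 188 + 35344) + 42130 = (7 - 376 - 70688)/35533 + 42130 = (1/35533)*(-71057) + 42130 = -71057/35533 + 42130 = 1496934233/35533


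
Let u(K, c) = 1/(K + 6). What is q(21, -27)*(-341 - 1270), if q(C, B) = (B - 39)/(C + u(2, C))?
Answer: 850608/169 ≈ 5033.2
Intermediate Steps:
u(K, c) = 1/(6 + K)
q(C, B) = (-39 + B)/(⅛ + C) (q(C, B) = (B - 39)/(C + 1/(6 + 2)) = (-39 + B)/(C + 1/8) = (-39 + B)/(C + ⅛) = (-39 + B)/(⅛ + C))
q(21, -27)*(-341 - 1270) = (8*(-39 - 27)/(1 + 8*21))*(-341 - 1270) = (8*(-66)/(1 + 168))*(-1611) = (8*(-66)/169)*(-1611) = (8*(1/169)*(-66))*(-1611) = -528/169*(-1611) = 850608/169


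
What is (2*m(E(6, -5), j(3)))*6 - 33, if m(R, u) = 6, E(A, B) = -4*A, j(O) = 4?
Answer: 39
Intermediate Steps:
(2*m(E(6, -5), j(3)))*6 - 33 = (2*6)*6 - 33 = 12*6 - 33 = 72 - 33 = 39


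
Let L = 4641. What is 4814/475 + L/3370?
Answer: 3685531/320150 ≈ 11.512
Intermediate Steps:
4814/475 + L/3370 = 4814/475 + 4641/3370 = 3685531/320150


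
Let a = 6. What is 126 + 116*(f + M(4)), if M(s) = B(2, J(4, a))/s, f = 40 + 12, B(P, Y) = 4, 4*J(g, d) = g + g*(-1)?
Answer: 6274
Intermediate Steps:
J(g, d) = 0 (J(g, d) = (g + g*(-1))/4 = (g - g)/4 = (¼)*0 = 0)
f = 52
M(s) = 4/s
126 + 116*(f + M(4)) = 126 + 116*(52 + 4/4) = 126 + 116*(52 + 4*(¼)) = 126 + 116*(52 + 1) = 126 + 116*53 = 126 + 6148 = 6274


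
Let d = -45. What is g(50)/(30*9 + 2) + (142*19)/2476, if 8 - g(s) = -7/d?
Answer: 8474387/7576560 ≈ 1.1185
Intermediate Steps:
g(s) = 353/45 (g(s) = 8 - (-7)/(-45) = 8 - (-7)*(-1)/45 = 8 - 1*7/45 = 8 - 7/45 = 353/45)
g(50)/(30*9 + 2) + (142*19)/2476 = 353/(45*(30*9 + 2)) + (142*19)/2476 = 353/(45*(270 + 2)) + 2698*(1/2476) = (353/45)/272 + 1349/1238 = (353/45)*(1/272) + 1349/1238 = 353/12240 + 1349/1238 = 8474387/7576560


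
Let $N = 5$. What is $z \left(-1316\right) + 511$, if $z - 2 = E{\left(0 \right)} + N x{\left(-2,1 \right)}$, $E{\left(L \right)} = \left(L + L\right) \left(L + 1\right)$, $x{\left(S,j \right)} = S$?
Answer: $11039$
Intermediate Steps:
$E{\left(L \right)} = 2 L \left(1 + L\right)$
$z = -8$ ($z = 2 + \left(2 \cdot 0 \left(1 + 0\right) + 5 \left(-2\right)\right) = 2 - \left(10 + 0 \cdot 1\right) = 2 + \left(0 - 10\right) = 2 - 10 = -8$)
$z \left(-1316\right) + 511 = \left(-8\right) \left(-1316\right) + 511 = 10528 + 511 = 11039$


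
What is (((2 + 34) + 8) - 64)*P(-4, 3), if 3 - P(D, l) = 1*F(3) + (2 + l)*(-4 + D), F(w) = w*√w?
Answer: -860 + 60*√3 ≈ -756.08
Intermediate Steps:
F(w) = w^(3/2)
P(D, l) = 3 - 3*√3 - (-4 + D)*(2 + l) (P(D, l) = 3 - (1*3^(3/2) + (2 + l)*(-4 + D)) = 3 - (1*(3*√3) + (-4 + D)*(2 + l)) = 3 - (3*√3 + (-4 + D)*(2 + l)) = 3 + (-3*√3 - (-4 + D)*(2 + l)) = 3 - 3*√3 - (-4 + D)*(2 + l))
(((2 + 34) + 8) - 64)*P(-4, 3) = (((2 + 34) + 8) - 64)*(11 - 3*√3 - 2*(-4) + 4*3 - 1*(-4)*3) = ((36 + 8) - 64)*(11 - 3*√3 + 8 + 12 + 12) = (44 - 64)*(43 - 3*√3) = -20*(43 - 3*√3) = -860 + 60*√3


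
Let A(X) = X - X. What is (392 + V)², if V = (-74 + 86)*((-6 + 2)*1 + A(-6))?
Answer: 118336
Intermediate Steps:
A(X) = 0
V = -48 (V = (-74 + 86)*((-6 + 2)*1 + 0) = 12*(-4*1 + 0) = 12*(-4 + 0) = 12*(-4) = -48)
(392 + V)² = (392 - 48)² = 344² = 118336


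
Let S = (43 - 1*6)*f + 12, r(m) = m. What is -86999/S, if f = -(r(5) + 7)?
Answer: 86999/432 ≈ 201.39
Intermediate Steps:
f = -12 (f = -(5 + 7) = -1*12 = -12)
S = -432 (S = (43 - 1*6)*(-12) + 12 = (43 - 6)*(-12) + 12 = 37*(-12) + 12 = -444 + 12 = -432)
-86999/S = -86999/(-432) = -86999*(-1/432) = 86999/432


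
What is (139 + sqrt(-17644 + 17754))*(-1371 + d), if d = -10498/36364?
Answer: -3465655169/18182 - 24932771*sqrt(110)/18182 ≈ -2.0499e+5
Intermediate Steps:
d = -5249/18182 (d = -10498*1/36364 = -5249/18182 ≈ -0.28869)
(139 + sqrt(-17644 + 17754))*(-1371 + d) = (139 + sqrt(-17644 + 17754))*(-1371 - 5249/18182) = (139 + sqrt(110))*(-24932771/18182) = -3465655169/18182 - 24932771*sqrt(110)/18182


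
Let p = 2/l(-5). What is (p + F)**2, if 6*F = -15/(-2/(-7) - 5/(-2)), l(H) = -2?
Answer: 5476/1521 ≈ 3.6003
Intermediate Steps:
p = -1 (p = 2/(-2) = 2*(-1/2) = -1)
F = -35/39 (F = (-15/(-2/(-7) - 5/(-2)))/6 = (-15/(-2*(-1/7) - 5*(-1/2)))/6 = (-15/(2/7 + 5/2))/6 = (-15/39/14)/6 = (-15*14/39)/6 = (1/6)*(-70/13) = -35/39 ≈ -0.89744)
(p + F)**2 = (-1 - 35/39)**2 = (-74/39)**2 = 5476/1521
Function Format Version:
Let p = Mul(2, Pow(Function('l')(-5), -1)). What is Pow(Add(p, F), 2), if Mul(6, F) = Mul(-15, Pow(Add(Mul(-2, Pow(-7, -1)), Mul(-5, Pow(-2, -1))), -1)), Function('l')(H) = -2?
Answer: Rational(5476, 1521) ≈ 3.6003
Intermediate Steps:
p = -1 (p = Mul(2, Pow(-2, -1)) = Mul(2, Rational(-1, 2)) = -1)
F = Rational(-35, 39) (F = Mul(Rational(1, 6), Mul(-15, Pow(Add(Mul(-2, Pow(-7, -1)), Mul(-5, Pow(-2, -1))), -1))) = Mul(Rational(1, 6), Mul(-15, Pow(Add(Mul(-2, Rational(-1, 7)), Mul(-5, Rational(-1, 2))), -1))) = Mul(Rational(1, 6), Mul(-15, Pow(Add(Rational(2, 7), Rational(5, 2)), -1))) = Mul(Rational(1, 6), Mul(-15, Pow(Rational(39, 14), -1))) = Mul(Rational(1, 6), Mul(-15, Rational(14, 39))) = Mul(Rational(1, 6), Rational(-70, 13)) = Rational(-35, 39) ≈ -0.89744)
Pow(Add(p, F), 2) = Pow(Add(-1, Rational(-35, 39)), 2) = Pow(Rational(-74, 39), 2) = Rational(5476, 1521)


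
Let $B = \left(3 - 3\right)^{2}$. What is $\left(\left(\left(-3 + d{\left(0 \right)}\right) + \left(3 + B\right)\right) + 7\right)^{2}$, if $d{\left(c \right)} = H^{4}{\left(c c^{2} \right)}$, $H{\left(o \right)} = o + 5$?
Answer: $399424$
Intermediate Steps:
$H{\left(o \right)} = 5 + o$
$B = 0$ ($B = 0^{2} = 0$)
$d{\left(c \right)} = \left(5 + c^{3}\right)^{4}$ ($d{\left(c \right)} = \left(5 + c c^{2}\right)^{4} = \left(5 + c^{3}\right)^{4}$)
$\left(\left(\left(-3 + d{\left(0 \right)}\right) + \left(3 + B\right)\right) + 7\right)^{2} = \left(\left(\left(-3 + \left(5 + 0^{3}\right)^{4}\right) + \left(3 + 0\right)\right) + 7\right)^{2} = \left(\left(\left(-3 + \left(5 + 0\right)^{4}\right) + 3\right) + 7\right)^{2} = \left(\left(\left(-3 + 5^{4}\right) + 3\right) + 7\right)^{2} = \left(\left(\left(-3 + 625\right) + 3\right) + 7\right)^{2} = \left(\left(622 + 3\right) + 7\right)^{2} = \left(625 + 7\right)^{2} = 632^{2} = 399424$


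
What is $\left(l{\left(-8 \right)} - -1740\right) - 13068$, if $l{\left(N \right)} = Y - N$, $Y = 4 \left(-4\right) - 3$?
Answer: $-11339$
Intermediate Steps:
$Y = -19$ ($Y = -16 - 3 = -19$)
$l{\left(N \right)} = -19 - N$
$\left(l{\left(-8 \right)} - -1740\right) - 13068 = \left(\left(-19 - -8\right) - -1740\right) - 13068 = \left(\left(-19 + 8\right) + 1740\right) - 13068 = \left(-11 + 1740\right) - 13068 = 1729 - 13068 = -11339$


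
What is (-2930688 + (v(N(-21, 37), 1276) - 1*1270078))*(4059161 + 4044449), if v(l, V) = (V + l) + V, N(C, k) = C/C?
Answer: -34020680848930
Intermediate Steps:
N(C, k) = 1
v(l, V) = l + 2*V
(-2930688 + (v(N(-21, 37), 1276) - 1*1270078))*(4059161 + 4044449) = (-2930688 + ((1 + 2*1276) - 1*1270078))*(4059161 + 4044449) = (-2930688 + ((1 + 2552) - 1270078))*8103610 = (-2930688 + (2553 - 1270078))*8103610 = (-2930688 - 1267525)*8103610 = -4198213*8103610 = -34020680848930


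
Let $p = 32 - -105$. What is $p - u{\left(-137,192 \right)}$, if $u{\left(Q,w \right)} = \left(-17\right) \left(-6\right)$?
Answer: $35$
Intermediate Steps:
$p = 137$ ($p = 32 + 105 = 137$)
$u{\left(Q,w \right)} = 102$
$p - u{\left(-137,192 \right)} = 137 - 102 = 35$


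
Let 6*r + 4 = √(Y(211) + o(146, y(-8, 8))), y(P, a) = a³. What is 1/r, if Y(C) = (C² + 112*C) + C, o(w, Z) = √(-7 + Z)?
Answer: -1/(⅔ - √(68364 + √505)/6) ≈ 0.023300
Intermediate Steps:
Y(C) = C² + 113*C
r = -⅔ + √(68364 + √505)/6 (r = -⅔ + √(211*(113 + 211) + √(-7 + 8³))/6 = -⅔ + √(211*324 + √(-7 + 512))/6 = -⅔ + √(68364 + √505)/6 ≈ 42.918)
1/r = 1/(-⅔ + √(68364 + √505)/6)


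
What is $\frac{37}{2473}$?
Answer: $\frac{37}{2473} \approx 0.014962$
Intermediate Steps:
$\frac{37}{2473}$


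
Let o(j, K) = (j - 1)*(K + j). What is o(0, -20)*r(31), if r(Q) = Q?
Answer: 620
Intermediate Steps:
o(j, K) = (-1 + j)*(K + j)
o(0, -20)*r(31) = (0² - 1*(-20) - 1*0 - 20*0)*31 = (0 + 20 + 0 + 0)*31 = 20*31 = 620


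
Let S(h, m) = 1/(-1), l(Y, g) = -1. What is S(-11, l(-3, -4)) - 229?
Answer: -230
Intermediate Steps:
S(h, m) = -1
S(-11, l(-3, -4)) - 229 = -1 - 229 = -230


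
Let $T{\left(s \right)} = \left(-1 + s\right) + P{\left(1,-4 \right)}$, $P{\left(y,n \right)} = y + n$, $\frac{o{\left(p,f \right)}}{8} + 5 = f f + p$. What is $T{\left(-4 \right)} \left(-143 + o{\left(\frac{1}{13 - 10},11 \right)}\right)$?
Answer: $- \frac{18904}{3} \approx -6301.3$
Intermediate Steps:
$o{\left(p,f \right)} = -40 + 8 p + 8 f^{2}$ ($o{\left(p,f \right)} = -40 + 8 \left(f f + p\right) = -40 + 8 \left(f^{2} + p\right) = -40 + 8 \left(p + f^{2}\right) = -40 + \left(8 p + 8 f^{2}\right) = -40 + 8 p + 8 f^{2}$)
$P{\left(y,n \right)} = n + y$
$T{\left(s \right)} = -4 + s$ ($T{\left(s \right)} = \left(-1 + s\right) + \left(-4 + 1\right) = \left(-1 + s\right) - 3 = -4 + s$)
$T{\left(-4 \right)} \left(-143 + o{\left(\frac{1}{13 - 10},11 \right)}\right) = \left(-4 - 4\right) \left(-143 + \left(-40 + \frac{8}{13 - 10} + 8 \cdot 11^{2}\right)\right) = - 8 \left(-143 + \left(-40 + \frac{8}{13 - 10} + 8 \cdot 121\right)\right) = - 8 \left(-143 + \left(-40 + \frac{8}{13 - 10} + 968\right)\right) = - 8 \left(-143 + \left(-40 + \frac{8}{3} + 968\right)\right) = - 8 \left(-143 + \frac{2792}{3}\right) = \left(-8\right) \frac{2363}{3} = - \frac{18904}{3}$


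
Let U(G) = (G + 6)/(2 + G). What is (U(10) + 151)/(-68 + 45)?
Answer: -457/69 ≈ -6.6232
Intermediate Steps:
U(G) = (6 + G)/(2 + G)
(U(10) + 151)/(-68 + 45) = ((6 + 10)/(2 + 10) + 151)/(-68 + 45) = (16/12 + 151)/(-23) = ((1/12)*16 + 151)*(-1/23) = (4/3 + 151)*(-1/23) = (457/3)*(-1/23) = -457/69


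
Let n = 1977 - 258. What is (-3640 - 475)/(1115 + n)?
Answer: -4115/2834 ≈ -1.4520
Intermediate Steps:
n = 1719
(-3640 - 475)/(1115 + n) = (-3640 - 475)/(1115 + 1719) = -4115/2834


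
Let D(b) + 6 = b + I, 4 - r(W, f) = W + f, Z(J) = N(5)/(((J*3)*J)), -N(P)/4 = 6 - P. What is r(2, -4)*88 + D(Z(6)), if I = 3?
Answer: 14174/27 ≈ 524.96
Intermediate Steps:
N(P) = -24 + 4*P (N(P) = -4*(6 - P) = -24 + 4*P)
Z(J) = -4/(3*J**2) (Z(J) = (-24 + 4*5)/(((J*3)*J)) = (-24 + 20)/(((3*J)*J)) = -4*1/(3*J**2) = -4/(3*J**2))
r(W, f) = 4 - W - f (r(W, f) = 4 - (W + f) = 4 + (-W - f) = 4 - W - f)
D(b) = -3 + b (D(b) = -6 + (b + 3) = -6 + (3 + b) = -3 + b)
r(2, -4)*88 + D(Z(6)) = (4 - 1*2 - 1*(-4))*88 + (-3 - 4/3/6**2) = (4 - 2 + 4)*88 + (-3 - 4/3*1/36) = 6*88 + (-3 - 1/27) = 528 - 82/27 = 14174/27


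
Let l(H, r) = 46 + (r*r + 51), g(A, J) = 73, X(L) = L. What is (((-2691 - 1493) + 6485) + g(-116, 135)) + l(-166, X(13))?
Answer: 2640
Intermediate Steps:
l(H, r) = 97 + r² (l(H, r) = 46 + (r² + 51) = 46 + (51 + r²) = 97 + r²)
(((-2691 - 1493) + 6485) + g(-116, 135)) + l(-166, X(13)) = (((-2691 - 1493) + 6485) + 73) + (97 + 13²) = ((-4184 + 6485) + 73) + (97 + 169) = (2301 + 73) + 266 = 2374 + 266 = 2640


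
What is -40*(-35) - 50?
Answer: 1350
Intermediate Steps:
-40*(-35) - 50 = 1400 - 50 = 1350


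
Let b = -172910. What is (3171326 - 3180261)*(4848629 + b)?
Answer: -41777549265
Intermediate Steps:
(3171326 - 3180261)*(4848629 + b) = (3171326 - 3180261)*(4848629 - 172910) = -8935*4675719 = -41777549265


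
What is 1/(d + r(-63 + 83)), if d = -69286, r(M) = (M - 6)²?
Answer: -1/69090 ≈ -1.4474e-5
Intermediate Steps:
r(M) = (-6 + M)²
1/(d + r(-63 + 83)) = 1/(-69286 + (-6 + (-63 + 83))²) = 1/(-69286 + (-6 + 20)²) = 1/(-69286 + 14²) = 1/(-69286 + 196) = 1/(-69090) = -1/69090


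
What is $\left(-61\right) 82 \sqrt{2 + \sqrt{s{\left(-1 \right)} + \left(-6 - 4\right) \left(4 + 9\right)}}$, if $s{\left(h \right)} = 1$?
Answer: $- 5002 \sqrt{2 + i \sqrt{129}} \approx -13011.0 - 10920.0 i$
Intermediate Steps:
$\left(-61\right) 82 \sqrt{2 + \sqrt{s{\left(-1 \right)} + \left(-6 - 4\right) \left(4 + 9\right)}} = \left(-61\right) 82 \sqrt{2 + \sqrt{1 + \left(-6 - 4\right) \left(4 + 9\right)}} = - 5002 \sqrt{2 + \sqrt{1 - 130}} = - 5002 \sqrt{2 + \sqrt{-129}} = - 5002 \sqrt{2 + i \sqrt{129}}$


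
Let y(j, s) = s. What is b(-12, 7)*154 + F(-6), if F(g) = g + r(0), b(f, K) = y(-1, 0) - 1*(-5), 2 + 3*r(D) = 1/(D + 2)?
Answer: 1527/2 ≈ 763.50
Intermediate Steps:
r(D) = -⅔ + 1/(3*(2 + D)) (r(D) = -⅔ + 1/(3*(D + 2)) = -⅔ + 1/(3*(2 + D)))
b(f, K) = 5 (b(f, K) = 0 - 1*(-5) = 0 + 5 = 5)
F(g) = -½ + g (F(g) = g + (-3 - 2*0)/(3*(2 + 0)) = g + (⅓)*(-3 + 0)/2 = g + (⅓)*(½)*(-3) = g - ½ = -½ + g)
b(-12, 7)*154 + F(-6) = 5*154 + (-½ - 6) = 770 - 13/2 = 1527/2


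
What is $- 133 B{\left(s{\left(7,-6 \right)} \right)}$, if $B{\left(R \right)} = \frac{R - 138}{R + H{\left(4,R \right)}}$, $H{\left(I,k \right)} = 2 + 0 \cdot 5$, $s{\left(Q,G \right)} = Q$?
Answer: $\frac{17423}{9} \approx 1935.9$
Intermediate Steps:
$H{\left(I,k \right)} = 2$ ($H{\left(I,k \right)} = 2 + 0 = 2$)
$B{\left(R \right)} = \frac{-138 + R}{2 + R}$ ($B{\left(R \right)} = \frac{R - 138}{R + 2} = \frac{-138 + R}{2 + R}$)
$- 133 B{\left(s{\left(7,-6 \right)} \right)} = - 133 \frac{-138 + 7}{2 + 7} = - 133 \cdot \frac{1}{9} \left(-131\right) = \left(-133\right) \left(- \frac{131}{9}\right) = \frac{17423}{9}$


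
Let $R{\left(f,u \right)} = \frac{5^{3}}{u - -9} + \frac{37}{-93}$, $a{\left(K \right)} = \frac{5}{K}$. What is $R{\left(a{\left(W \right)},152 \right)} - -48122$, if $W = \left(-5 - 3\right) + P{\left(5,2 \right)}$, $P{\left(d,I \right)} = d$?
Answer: $\frac{720536374}{14973} \approx 48122.0$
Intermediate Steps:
$W = -3$ ($W = \left(-5 - 3\right) + 5 = -8 + 5 = -3$)
$R{\left(f,u \right)} = - \frac{37}{93} + \frac{125}{9 + u}$ ($R{\left(f,u \right)} = \frac{125}{u + 9} + 37 \left(- \frac{1}{93}\right) = \frac{125}{9 + u} - \frac{37}{93} = - \frac{37}{93} + \frac{125}{9 + u}$)
$R{\left(a{\left(W \right)},152 \right)} - -48122 = \frac{11292 - 5624}{93 \left(9 + 152\right)} - -48122 = \frac{11292 - 5624}{93 \cdot 161} + 48122 = \frac{1}{93} \cdot \frac{1}{161} \cdot 5668 + 48122 = \frac{5668}{14973} + 48122 = \frac{720536374}{14973}$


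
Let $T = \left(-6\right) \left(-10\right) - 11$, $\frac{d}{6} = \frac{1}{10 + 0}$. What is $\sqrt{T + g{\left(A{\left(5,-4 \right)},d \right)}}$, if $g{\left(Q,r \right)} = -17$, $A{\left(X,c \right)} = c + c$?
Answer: $4 \sqrt{2} \approx 5.6569$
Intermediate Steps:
$A{\left(X,c \right)} = 2 c$
$d = \frac{3}{5}$ ($d = \frac{6}{10 + 0} = \frac{6}{10} = 6 \cdot \frac{1}{10} = \frac{3}{5} \approx 0.6$)
$T = 49$ ($T = 60 - 11 = 49$)
$\sqrt{T + g{\left(A{\left(5,-4 \right)},d \right)}} = \sqrt{49 - 17} = \sqrt{32} = 4 \sqrt{2}$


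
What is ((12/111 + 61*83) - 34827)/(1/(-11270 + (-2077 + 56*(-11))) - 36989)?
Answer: 320353109/398118002 ≈ 0.80467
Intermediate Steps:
((12/111 + 61*83) - 34827)/(1/(-11270 + (-2077 + 56*(-11))) - 36989) = ((12*(1/111) + 5063) - 34827)/(1/(-11270 + (-2077 - 616)) - 36989) = ((4/37 + 5063) - 34827)/(1/(-11270 - 2693) - 36989) = (187335/37 - 34827)/(1/(-13963) - 36989) = -1101264/(37*(-1/13963 - 36989)) = -1101264/(37*(-516477408/13963)) = -1101264/37*(-13963/516477408) = 320353109/398118002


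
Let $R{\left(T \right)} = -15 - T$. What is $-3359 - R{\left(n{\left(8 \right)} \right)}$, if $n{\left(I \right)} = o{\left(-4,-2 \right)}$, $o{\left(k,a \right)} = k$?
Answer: $-3348$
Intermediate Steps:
$n{\left(I \right)} = -4$
$-3359 - R{\left(n{\left(8 \right)} \right)} = -3359 - \left(-15 - -4\right) = -3359 - \left(-15 + 4\right) = -3359 - -11 = -3359 + 11 = -3348$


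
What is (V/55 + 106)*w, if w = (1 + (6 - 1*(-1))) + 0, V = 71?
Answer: 47208/55 ≈ 858.33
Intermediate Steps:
w = 8 (w = (1 + (6 + 1)) + 0 = (1 + 7) + 0 = 8 + 0 = 8)
(V/55 + 106)*w = (71/55 + 106)*8 = (5901/55)*8 = 47208/55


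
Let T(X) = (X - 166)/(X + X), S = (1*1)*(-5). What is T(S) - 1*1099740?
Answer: -10997229/10 ≈ -1.0997e+6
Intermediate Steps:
S = -5 (S = 1*(-5) = -5)
T(X) = (-166 + X)/(2*X) (T(X) = (-166 + X)/((2*X)) = (-166 + X)*(1/(2*X)) = (-166 + X)/(2*X))
T(S) - 1*1099740 = (½)*(-166 - 5)/(-5) - 1*1099740 = (½)*(-⅕)*(-171) - 1099740 = 171/10 - 1099740 = -10997229/10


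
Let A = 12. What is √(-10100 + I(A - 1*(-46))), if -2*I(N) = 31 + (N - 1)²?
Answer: 2*I*√2935 ≈ 108.35*I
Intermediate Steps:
I(N) = -31/2 - (-1 + N)²/2 (I(N) = -(31 + (N - 1)²)/2 = -(31 + (-1 + N)²)/2 = -31/2 - (-1 + N)²/2)
√(-10100 + I(A - 1*(-46))) = √(-10100 + (-16 + (12 - 1*(-46)) - (12 - 1*(-46))²/2)) = √(-10100 + (-16 + (12 + 46) - (12 + 46)²/2)) = √(-10100 + (-16 + 58 - ½*58²)) = √(-10100 + (-16 + 58 - ½*3364)) = √(-10100 + (-16 + 58 - 1682)) = √(-10100 - 1640) = √(-11740) = 2*I*√2935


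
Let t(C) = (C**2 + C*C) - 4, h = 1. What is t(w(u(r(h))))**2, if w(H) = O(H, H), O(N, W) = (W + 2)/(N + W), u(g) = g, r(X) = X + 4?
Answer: 22801/2500 ≈ 9.1204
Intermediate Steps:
r(X) = 4 + X
O(N, W) = (2 + W)/(N + W)
w(H) = (2 + H)/(2*H) (w(H) = (2 + H)/(H + H) = (2 + H)/((2*H)) = (1/(2*H))*(2 + H) = (2 + H)/(2*H))
t(C) = -4 + 2*C**2 (t(C) = (C**2 + C**2) - 4 = 2*C**2 - 4 = -4 + 2*C**2)
t(w(u(r(h))))**2 = (-4 + 2*((2 + (4 + 1))/(2*(4 + 1)))**2)**2 = (-4 + 2*((1/2)*(2 + 5)/5)**2)**2 = (-4 + 2*((1/2)*(1/5)*7)**2)**2 = (-4 + 2*(7/10)**2)**2 = (-4 + 2*(49/100))**2 = (-4 + 49/50)**2 = (-151/50)**2 = 22801/2500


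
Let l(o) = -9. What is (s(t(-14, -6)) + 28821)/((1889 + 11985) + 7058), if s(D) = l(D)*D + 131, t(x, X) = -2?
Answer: 14485/10466 ≈ 1.3840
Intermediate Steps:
s(D) = 131 - 9*D (s(D) = -9*D + 131 = 131 - 9*D)
(s(t(-14, -6)) + 28821)/((1889 + 11985) + 7058) = ((131 - 9*(-2)) + 28821)/((1889 + 11985) + 7058) = ((131 + 18) + 28821)/(13874 + 7058) = (149 + 28821)/20932 = 28970*(1/20932) = 14485/10466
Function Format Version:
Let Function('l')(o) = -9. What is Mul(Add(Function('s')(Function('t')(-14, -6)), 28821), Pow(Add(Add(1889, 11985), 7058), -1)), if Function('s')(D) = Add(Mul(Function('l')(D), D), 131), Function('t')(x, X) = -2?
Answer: Rational(14485, 10466) ≈ 1.3840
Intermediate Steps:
Function('s')(D) = Add(131, Mul(-9, D)) (Function('s')(D) = Add(Mul(-9, D), 131) = Add(131, Mul(-9, D)))
Mul(Add(Function('s')(Function('t')(-14, -6)), 28821), Pow(Add(Add(1889, 11985), 7058), -1)) = Mul(Add(Add(131, Mul(-9, -2)), 28821), Pow(Add(Add(1889, 11985), 7058), -1)) = Mul(Add(Add(131, 18), 28821), Pow(Add(13874, 7058), -1)) = Mul(Add(149, 28821), Pow(20932, -1)) = Mul(28970, Rational(1, 20932)) = Rational(14485, 10466)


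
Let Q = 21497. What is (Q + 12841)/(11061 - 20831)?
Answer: -17169/4885 ≈ -3.5146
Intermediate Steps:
(Q + 12841)/(11061 - 20831) = (21497 + 12841)/(11061 - 20831) = 34338/(-9770) = 34338*(-1/9770) = -17169/4885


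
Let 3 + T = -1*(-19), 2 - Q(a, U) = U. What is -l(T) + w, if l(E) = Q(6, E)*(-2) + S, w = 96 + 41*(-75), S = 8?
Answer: -3015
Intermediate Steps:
Q(a, U) = 2 - U
w = -2979 (w = 96 - 3075 = -2979)
T = 16 (T = -3 - 1*(-19) = -3 + 19 = 16)
l(E) = 4 + 2*E (l(E) = (2 - E)*(-2) + 8 = (-4 + 2*E) + 8 = 4 + 2*E)
-l(T) + w = -(4 + 2*16) - 2979 = -(4 + 32) - 2979 = -1*36 - 2979 = -36 - 2979 = -3015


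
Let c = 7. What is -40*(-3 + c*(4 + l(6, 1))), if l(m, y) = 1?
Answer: -1280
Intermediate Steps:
-40*(-3 + c*(4 + l(6, 1))) = -40*(-3 + 7*(4 + 1)) = -40*(-3 + 7*5) = -40*(-3 + 35) = -40*32 = -1280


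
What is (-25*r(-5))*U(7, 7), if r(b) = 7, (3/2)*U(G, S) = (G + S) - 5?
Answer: -1050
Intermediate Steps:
U(G, S) = -10/3 + 2*G/3 + 2*S/3 (U(G, S) = 2*((G + S) - 5)/3 = 2*(-5 + G + S)/3 = -10/3 + 2*G/3 + 2*S/3)
(-25*r(-5))*U(7, 7) = (-25*7)*(-10/3 + (⅔)*7 + (⅔)*7) = -175*(-10/3 + 14/3 + 14/3) = -175*6 = -1050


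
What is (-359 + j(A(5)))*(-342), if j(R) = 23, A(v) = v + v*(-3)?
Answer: 114912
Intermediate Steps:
A(v) = -2*v (A(v) = v - 3*v = -2*v)
(-359 + j(A(5)))*(-342) = (-359 + 23)*(-342) = -336*(-342) = 114912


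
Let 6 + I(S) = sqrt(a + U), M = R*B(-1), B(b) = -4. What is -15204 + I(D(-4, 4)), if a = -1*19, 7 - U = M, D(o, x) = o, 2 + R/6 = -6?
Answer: -15210 + 2*I*sqrt(51) ≈ -15210.0 + 14.283*I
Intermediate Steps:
R = -48 (R = -12 + 6*(-6) = -12 - 36 = -48)
M = 192 (M = -48*(-4) = 192)
U = -185 (U = 7 - 1*192 = 7 - 192 = -185)
a = -19
I(S) = -6 + 2*I*sqrt(51) (I(S) = -6 + sqrt(-19 - 185) = -6 + sqrt(-204) = -6 + 2*I*sqrt(51))
-15204 + I(D(-4, 4)) = -15204 + (-6 + 2*I*sqrt(51)) = -15210 + 2*I*sqrt(51)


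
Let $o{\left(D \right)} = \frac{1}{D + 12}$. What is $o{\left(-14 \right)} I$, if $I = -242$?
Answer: $121$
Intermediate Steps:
$o{\left(D \right)} = \frac{1}{12 + D}$
$o{\left(-14 \right)} I = \frac{1}{12 - 14} \left(-242\right) = \frac{1}{-2} \left(-242\right) = \left(- \frac{1}{2}\right) \left(-242\right) = 121$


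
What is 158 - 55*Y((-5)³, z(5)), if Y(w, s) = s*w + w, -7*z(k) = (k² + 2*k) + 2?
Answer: -205144/7 ≈ -29306.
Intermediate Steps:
z(k) = -2/7 - 2*k/7 - k²/7 (z(k) = -((k² + 2*k) + 2)/7 = -(2 + k² + 2*k)/7 = -2/7 - 2*k/7 - k²/7)
Y(w, s) = w + s*w
158 - 55*Y((-5)³, z(5)) = 158 - 55*(-5)³*(1 + (-2/7 - 2/7*5 - ⅐*5²)) = 158 - (-6875)*(1 + (-2/7 - 10/7 - ⅐*25)) = 158 - (-6875)*(1 + (-2/7 - 10/7 - 25/7)) = 158 - (-6875)*(1 - 37/7) = 158 - (-6875)*(-30)/7 = 158 - 55*3750/7 = 158 - 206250/7 = -205144/7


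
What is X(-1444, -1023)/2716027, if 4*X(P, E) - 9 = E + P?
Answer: -1229/5432054 ≈ -0.00022625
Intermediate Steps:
X(P, E) = 9/4 + E/4 + P/4 (X(P, E) = 9/4 + (E + P)/4 = 9/4 + (E/4 + P/4) = 9/4 + E/4 + P/4)
X(-1444, -1023)/2716027 = (9/4 + (1/4)*(-1023) + (1/4)*(-1444))/2716027 = (9/4 - 1023/4 - 361)*(1/2716027) = -1229/2*1/2716027 = -1229/5432054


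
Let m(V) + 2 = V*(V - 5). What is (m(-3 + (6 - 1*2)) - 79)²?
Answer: 7225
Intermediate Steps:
m(V) = -2 + V*(-5 + V) (m(V) = -2 + V*(V - 5) = -2 + V*(-5 + V))
(m(-3 + (6 - 1*2)) - 79)² = ((-2 + (-3 + (6 - 1*2))² - 5*(-3 + (6 - 1*2))) - 79)² = ((-2 + (-3 + (6 - 2))² - 5*(-3 + (6 - 2))) - 79)² = ((-2 + (-3 + 4)² - 5*(-3 + 4)) - 79)² = ((-2 + 1² - 5*1) - 79)² = ((-2 + 1 - 5) - 79)² = (-6 - 79)² = (-85)² = 7225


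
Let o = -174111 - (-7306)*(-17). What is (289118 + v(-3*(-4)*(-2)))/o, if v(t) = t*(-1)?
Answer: -289142/298313 ≈ -0.96926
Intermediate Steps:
v(t) = -t
o = -298313 (o = -174111 - 1*124202 = -174111 - 124202 = -298313)
(289118 + v(-3*(-4)*(-2)))/o = (289118 - (-3*(-4))*(-2))/(-298313) = (289118 - 12*(-2))*(-1/298313) = (289118 - 1*(-24))*(-1/298313) = (289118 + 24)*(-1/298313) = 289142*(-1/298313) = -289142/298313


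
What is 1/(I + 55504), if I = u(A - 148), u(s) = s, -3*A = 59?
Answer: 3/166009 ≈ 1.8071e-5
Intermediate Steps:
A = -59/3 (A = -1/3*59 = -59/3 ≈ -19.667)
I = -503/3 (I = -59/3 - 148 = -503/3 ≈ -167.67)
1/(I + 55504) = 1/(-503/3 + 55504) = 1/(166009/3) = 3/166009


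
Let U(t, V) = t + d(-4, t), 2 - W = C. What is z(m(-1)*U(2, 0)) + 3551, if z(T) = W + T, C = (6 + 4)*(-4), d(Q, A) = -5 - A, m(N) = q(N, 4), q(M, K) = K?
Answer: 3573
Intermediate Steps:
m(N) = 4
C = -40 (C = 10*(-4) = -40)
W = 42 (W = 2 - 1*(-40) = 2 + 40 = 42)
U(t, V) = -5 (U(t, V) = t + (-5 - t) = -5)
z(T) = 42 + T
z(m(-1)*U(2, 0)) + 3551 = (42 + 4*(-5)) + 3551 = (42 - 20) + 3551 = 22 + 3551 = 3573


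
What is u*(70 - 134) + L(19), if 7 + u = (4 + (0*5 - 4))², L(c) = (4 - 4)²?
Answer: 448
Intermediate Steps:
L(c) = 0 (L(c) = 0² = 0)
u = -7 (u = -7 + (4 + (0*5 - 4))² = -7 + (4 + (0 - 4))² = -7 + (4 - 4)² = -7 + 0² = -7 + 0 = -7)
u*(70 - 134) + L(19) = -7*(70 - 134) + 0 = -7*(-64) + 0 = 448 + 0 = 448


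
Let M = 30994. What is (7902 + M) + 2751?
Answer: 41647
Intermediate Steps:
(7902 + M) + 2751 = (7902 + 30994) + 2751 = 38896 + 2751 = 41647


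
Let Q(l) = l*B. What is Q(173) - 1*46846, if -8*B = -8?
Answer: -46673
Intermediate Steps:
B = 1 (B = -⅛*(-8) = 1)
Q(l) = l (Q(l) = l*1 = l)
Q(173) - 1*46846 = 173 - 1*46846 = 173 - 46846 = -46673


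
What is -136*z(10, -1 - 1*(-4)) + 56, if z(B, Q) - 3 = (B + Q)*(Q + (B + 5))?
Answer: -32176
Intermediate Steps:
z(B, Q) = 3 + (B + Q)*(5 + B + Q) (z(B, Q) = 3 + (B + Q)*(Q + (B + 5)) = 3 + (B + Q)*(Q + (5 + B)) = 3 + (B + Q)*(5 + B + Q))
-136*z(10, -1 - 1*(-4)) + 56 = -136*(3 + 10**2 + (-1 - 1*(-4))**2 + 5*10 + 5*(-1 - 1*(-4)) + 2*10*(-1 - 1*(-4))) + 56 = -136*(3 + 100 + (-1 + 4)**2 + 50 + 5*(-1 + 4) + 2*10*(-1 + 4)) + 56 = -136*(3 + 100 + 3**2 + 50 + 5*3 + 2*10*3) + 56 = -136*(3 + 100 + 9 + 50 + 15 + 60) + 56 = -136*237 + 56 = -32232 + 56 = -32176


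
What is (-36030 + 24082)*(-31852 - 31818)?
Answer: 760729160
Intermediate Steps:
(-36030 + 24082)*(-31852 - 31818) = -11948*(-63670) = 760729160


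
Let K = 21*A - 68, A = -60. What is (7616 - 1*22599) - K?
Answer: -13655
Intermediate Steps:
K = -1328 (K = 21*(-60) - 68 = -1260 - 68 = -1328)
(7616 - 1*22599) - K = (7616 - 1*22599) - 1*(-1328) = (7616 - 22599) + 1328 = -14983 + 1328 = -13655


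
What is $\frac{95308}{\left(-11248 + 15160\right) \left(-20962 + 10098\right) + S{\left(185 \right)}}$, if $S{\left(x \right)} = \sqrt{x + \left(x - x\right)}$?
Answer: $- \frac{4050586950144}{1806247280000839} - \frac{95308 \sqrt{185}}{1806247280000839} \approx -0.0022425$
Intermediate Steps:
$S{\left(x \right)} = \sqrt{x}$ ($S{\left(x \right)} = \sqrt{x + 0} = \sqrt{x}$)
$\frac{95308}{\left(-11248 + 15160\right) \left(-20962 + 10098\right) + S{\left(185 \right)}} = \frac{95308}{\left(-11248 + 15160\right) \left(-20962 + 10098\right) + \sqrt{185}} = \frac{95308}{3912 \left(-10864\right) + \sqrt{185}} = \frac{95308}{-42499968 + \sqrt{185}}$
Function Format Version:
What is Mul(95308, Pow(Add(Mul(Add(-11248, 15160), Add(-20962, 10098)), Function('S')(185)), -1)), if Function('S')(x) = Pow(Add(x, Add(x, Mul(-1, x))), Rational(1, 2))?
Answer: Add(Rational(-4050586950144, 1806247280000839), Mul(Rational(-95308, 1806247280000839), Pow(185, Rational(1, 2)))) ≈ -0.0022425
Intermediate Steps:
Function('S')(x) = Pow(x, Rational(1, 2)) (Function('S')(x) = Pow(Add(x, 0), Rational(1, 2)) = Pow(x, Rational(1, 2)))
Mul(95308, Pow(Add(Mul(Add(-11248, 15160), Add(-20962, 10098)), Function('S')(185)), -1)) = Mul(95308, Pow(Add(Mul(Add(-11248, 15160), Add(-20962, 10098)), Pow(185, Rational(1, 2))), -1)) = Mul(95308, Pow(Add(Mul(3912, -10864), Pow(185, Rational(1, 2))), -1)) = Mul(95308, Pow(Add(-42499968, Pow(185, Rational(1, 2))), -1))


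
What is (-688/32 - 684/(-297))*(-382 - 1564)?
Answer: 1232791/33 ≈ 37357.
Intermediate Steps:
(-688/32 - 684/(-297))*(-382 - 1564) = (-688*1/32 - 684*(-1/297))*(-1946) = (-43/2 + 76/33)*(-1946) = -1267/66*(-1946) = 1232791/33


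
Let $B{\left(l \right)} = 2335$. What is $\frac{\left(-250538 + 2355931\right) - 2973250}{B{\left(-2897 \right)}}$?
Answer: $- \frac{867857}{2335} \approx -371.67$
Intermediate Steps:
$\frac{\left(-250538 + 2355931\right) - 2973250}{B{\left(-2897 \right)}} = \frac{\left(-250538 + 2355931\right) - 2973250}{2335} = \left(2105393 - 2973250\right) \frac{1}{2335} = \left(-867857\right) \frac{1}{2335} = - \frac{867857}{2335}$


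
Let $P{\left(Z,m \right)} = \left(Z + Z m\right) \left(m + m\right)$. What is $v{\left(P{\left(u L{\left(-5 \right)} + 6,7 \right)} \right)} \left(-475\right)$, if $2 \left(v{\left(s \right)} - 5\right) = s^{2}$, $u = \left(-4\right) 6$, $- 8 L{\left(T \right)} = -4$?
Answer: $-107253575$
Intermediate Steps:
$L{\left(T \right)} = \frac{1}{2}$ ($L{\left(T \right)} = \left(- \frac{1}{8}\right) \left(-4\right) = \frac{1}{2}$)
$u = -24$
$P{\left(Z,m \right)} = 2 m \left(Z + Z m\right)$ ($P{\left(Z,m \right)} = \left(Z + Z m\right) 2 m = 2 m \left(Z + Z m\right)$)
$v{\left(s \right)} = 5 + \frac{s^{2}}{2}$
$v{\left(P{\left(u L{\left(-5 \right)} + 6,7 \right)} \right)} \left(-475\right) = \left(5 + \frac{\left(2 \left(\left(-24\right) \frac{1}{2} + 6\right) 7 \left(1 + 7\right)\right)^{2}}{2}\right) \left(-475\right) = \left(5 + \frac{\left(2 \left(-12 + 6\right) 7 \cdot 8\right)^{2}}{2}\right) \left(-475\right) = \left(5 + \frac{\left(2 \left(-6\right) 7 \cdot 8\right)^{2}}{2}\right) \left(-475\right) = \left(5 + \frac{\left(-672\right)^{2}}{2}\right) \left(-475\right) = \left(5 + \frac{1}{2} \cdot 451584\right) \left(-475\right) = \left(5 + 225792\right) \left(-475\right) = 225797 \left(-475\right) = -107253575$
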